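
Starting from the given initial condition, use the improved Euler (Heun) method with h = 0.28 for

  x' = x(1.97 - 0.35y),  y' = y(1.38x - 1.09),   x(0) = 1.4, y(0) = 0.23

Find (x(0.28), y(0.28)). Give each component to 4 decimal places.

2.3309, 0.3313

Heun on (x,y): k1 = f(t_n, state_n); k2 = f(t_n + h, state_n + h·k1); state_{n+1} = state_n + (h/2)·(k1 + k2).
0.000000: (1.400000, 0.230000)
  k1 = (2.645300, 0.193660)
  predictor → (2.140684, 0.284225)
  k2 = (4.004195, 0.529836)
  → (2.330929, 0.331289)
(x(0.28), y(0.28)) ≈ (2.3309, 0.3313)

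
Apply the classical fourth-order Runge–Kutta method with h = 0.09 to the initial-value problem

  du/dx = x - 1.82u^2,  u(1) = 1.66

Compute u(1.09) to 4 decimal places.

1.3805

RK4: k1 = f(x_n, u_n); k2 = f(x_n + h/2, u_n + (h/2)·k1); k3 = f(x_n + h/2, u_n + (h/2)·k2); k4 = f(x_n + h, u_n + h·k3); u_{n+1} = u_n + (h/6)·(k1 + 2k2 + 2k3 + k4).
x=1.000000, u=1.660000:
  k1 = f(1.000000, 1.660000) = -4.015192
  k2 = f(1.045000, 1.479316) = -2.937846
  k3 = f(1.045000, 1.527797) = -3.203178
  k4 = f(1.090000, 1.371714) = -2.334511
  u ← 1.660000 + (0.09/6)·(k1 + 2k2 + 2k3 + k4) = 1.380524
u(1.09) ≈ 1.3805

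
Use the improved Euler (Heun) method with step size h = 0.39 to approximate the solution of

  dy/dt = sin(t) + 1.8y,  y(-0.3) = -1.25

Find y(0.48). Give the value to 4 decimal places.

-4.7824

Heun: k1 = f(t_n, y_n); k2 = f(t_n + h, y_n + h·k1); y_{n+1} = y_n + (h/2)·(k1 + k2).
t=-0.300000, y=-1.250000:
  k1 = f(-0.300000, -1.250000) = -2.545520
  k2 = f(0.090000, -2.242753) = -3.947077
  y ← -1.250000 + (0.39/2)·(-2.545520 + (-3.947077)) = -2.516056
t=0.090000, y=-2.516056:
  k1 = f(0.090000, -2.516056) = -4.439023
  k2 = f(0.480000, -4.247275) = -7.183316
  y ← -2.516056 + (0.39/2)·(-4.439023 + (-7.183316)) = -4.782413
y(0.48) ≈ -4.7824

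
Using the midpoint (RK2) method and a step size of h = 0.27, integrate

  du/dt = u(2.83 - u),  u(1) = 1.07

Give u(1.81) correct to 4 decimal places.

Midpoint: k1 = f(t_n, u_n); k2 = f(t_n + h/2, u_n + (h/2)·k1); u_{n+1} = u_n + h·k2.
t=1.000000, u=1.070000:
  k1 = f(1.000000, 1.070000) = 1.883200
  k2 = f(1.135000, 1.324232) = 1.993986
  u ← 1.070000 + 0.27·1.993986 = 1.608376
t=1.270000, u=1.608376:
  k1 = f(1.270000, 1.608376) = 1.964831
  k2 = f(1.405000, 1.873628) = 1.791885
  u ← 1.608376 + 0.27·1.791885 = 2.092185
t=1.540000, u=2.092185:
  k1 = f(1.540000, 2.092185) = 1.543645
  k2 = f(1.675000, 2.300577) = 1.217978
  u ← 2.092185 + 0.27·1.217978 = 2.421039
u(1.81) ≈ 2.4210

2.4210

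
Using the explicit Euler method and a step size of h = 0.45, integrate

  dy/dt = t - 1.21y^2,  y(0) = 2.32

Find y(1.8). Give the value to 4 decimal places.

0.1063

Euler: y_{n+1} = y_n + h·f(t_n, y_n).
t=0.000000, y=2.320000: f=-6.512704 → y ← 2.320000 + 0.45·(-6.512704) = -0.610717
t=0.450000, y=-0.610717: f=-0.001300 → y ← -0.610717 + 0.45·(-0.001300) = -0.611302
t=0.900000, y=-0.611302: f=0.447835 → y ← -0.611302 + 0.45·0.447835 = -0.409776
t=1.350000, y=-0.409776: f=1.146821 → y ← -0.409776 + 0.45·1.146821 = 0.106294
y(1.8) ≈ 0.1063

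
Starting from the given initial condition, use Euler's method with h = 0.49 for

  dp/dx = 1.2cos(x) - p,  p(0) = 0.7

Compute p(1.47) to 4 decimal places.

Euler: p_{n+1} = p_n + h·f(x_n, p_n).
x=0.000000, p=0.700000: f=0.500000 → p ← 0.700000 + 0.49·0.500000 = 0.945000
x=0.490000, p=0.945000: f=0.113799 → p ← 0.945000 + 0.49·0.113799 = 1.000762
x=0.980000, p=1.000762: f=-0.332335 → p ← 1.000762 + 0.49·(-0.332335) = 0.837918
p(1.47) ≈ 0.8379

0.8379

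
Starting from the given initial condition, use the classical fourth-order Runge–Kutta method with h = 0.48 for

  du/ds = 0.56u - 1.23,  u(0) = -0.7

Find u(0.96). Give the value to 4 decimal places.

-2.7619

RK4: k1 = f(s_n, u_n); k2 = f(s_n + h/2, u_n + (h/2)·k1); k3 = f(s_n + h/2, u_n + (h/2)·k2); k4 = f(s_n + h, u_n + h·k3); u_{n+1} = u_n + (h/6)·(k1 + 2k2 + 2k3 + k4).
s=0.000000, u=-0.700000:
  k1 = f(0.000000, -0.700000) = -1.622000
  k2 = f(0.240000, -1.089280) = -1.839997
  k3 = f(0.240000, -1.141599) = -1.869296
  k4 = f(0.480000, -1.597262) = -2.124467
  u ← -0.700000 + (0.48/6)·(k1 + 2k2 + 2k3 + k4) = -1.593204
s=0.480000, u=-1.593204:
  k1 = f(0.480000, -1.593204) = -2.122194
  k2 = f(0.720000, -2.102531) = -2.407417
  k3 = f(0.720000, -2.170984) = -2.445751
  k4 = f(0.960000, -2.767165) = -2.779612
  u ← -1.593204 + (0.48/6)·(k1 + 2k2 + 2k3 + k4) = -2.761856
u(0.96) ≈ -2.7619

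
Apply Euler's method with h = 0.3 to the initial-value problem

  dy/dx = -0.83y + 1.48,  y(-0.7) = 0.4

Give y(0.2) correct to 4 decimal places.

Euler: y_{n+1} = y_n + h·f(x_n, y_n).
x=-0.700000, y=0.400000: f=1.148000 → y ← 0.400000 + 0.3·1.148000 = 0.744400
x=-0.400000, y=0.744400: f=0.862148 → y ← 0.744400 + 0.3·0.862148 = 1.003044
x=-0.100000, y=1.003044: f=0.647473 → y ← 1.003044 + 0.3·0.647473 = 1.197286
y(0.2) ≈ 1.1973

1.1973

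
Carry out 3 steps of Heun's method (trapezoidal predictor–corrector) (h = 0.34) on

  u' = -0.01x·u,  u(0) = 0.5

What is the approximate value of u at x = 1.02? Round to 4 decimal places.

Heun: k1 = f(x_n, u_n); k2 = f(x_n + h, u_n + h·k1); u_{n+1} = u_n + (h/2)·(k1 + k2).
x=0.000000, u=0.500000:
  k1 = f(0.000000, 0.500000) = 0.000000
  k2 = f(0.340000, 0.500000) = -0.001700
  u ← 0.500000 + (0.34/2)·(0.000000 + (-0.001700)) = 0.499711
x=0.340000, u=0.499711:
  k1 = f(0.340000, 0.499711) = -0.001699
  k2 = f(0.680000, 0.499133) = -0.003394
  u ← 0.499711 + (0.34/2)·(-0.001699 + (-0.003394)) = 0.498845
x=0.680000, u=0.498845:
  k1 = f(0.680000, 0.498845) = -0.003392
  k2 = f(1.020000, 0.497692) = -0.005076
  u ← 0.498845 + (0.34/2)·(-0.003392 + (-0.005076)) = 0.497406
u(1.02) ≈ 0.4974

0.4974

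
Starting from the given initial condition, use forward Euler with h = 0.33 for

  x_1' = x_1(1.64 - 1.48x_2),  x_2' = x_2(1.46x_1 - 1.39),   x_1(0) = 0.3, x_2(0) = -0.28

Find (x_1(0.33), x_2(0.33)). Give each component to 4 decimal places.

0.5034, -0.1920

Euler on (x_1,x_2): x_1_{n+1} = x_1_n + h·x_1', x_2_{n+1} = x_2_n + h·x_2'.
0.000000: (0.300000, -0.280000); f=(0.616320, 0.266560) → (0.503386, -0.192035)
(x_1(0.33), x_2(0.33)) ≈ (0.5034, -0.1920)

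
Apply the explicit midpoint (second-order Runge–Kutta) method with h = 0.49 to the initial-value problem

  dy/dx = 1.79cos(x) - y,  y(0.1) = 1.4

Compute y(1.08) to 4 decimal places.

Midpoint: k1 = f(x_n, y_n); k2 = f(x_n + h/2, y_n + (h/2)·k1); y_{n+1} = y_n + h·k2.
x=0.100000, y=1.400000:
  k1 = f(0.100000, 1.400000) = 0.381057
  k2 = f(0.345000, 1.493359) = 0.191166
  y ← 1.400000 + 0.49·0.191166 = 1.493671
x=0.590000, y=1.493671:
  k1 = f(0.590000, 1.493671) = -0.006288
  k2 = f(0.835000, 1.492131) = -0.290723
  y ← 1.493671 + 0.49·(-0.290723) = 1.351217
y(1.08) ≈ 1.3512

1.3512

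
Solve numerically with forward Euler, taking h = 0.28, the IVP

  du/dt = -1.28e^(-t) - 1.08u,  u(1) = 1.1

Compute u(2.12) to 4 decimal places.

0.0578

Euler: u_{n+1} = u_n + h·f(t_n, u_n).
t=1.000000, u=1.100000: f=-1.658886 → u ← 1.100000 + 0.28·(-1.658886) = 0.635512
t=1.280000, u=0.635512: f=-1.042241 → u ← 0.635512 + 0.28·(-1.042241) = 0.343685
t=1.560000, u=0.343685: f=-0.640154 → u ← 0.343685 + 0.28·(-0.640154) = 0.164442
t=1.840000, u=0.164442: f=-0.380883 → u ← 0.164442 + 0.28·(-0.380883) = 0.057794
u(2.12) ≈ 0.0578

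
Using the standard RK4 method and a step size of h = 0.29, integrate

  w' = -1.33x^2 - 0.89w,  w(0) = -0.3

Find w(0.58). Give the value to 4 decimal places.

-0.2555

RK4: k1 = f(x_n, w_n); k2 = f(x_n + h/2, w_n + (h/2)·k1); k3 = f(x_n + h/2, w_n + (h/2)·k2); k4 = f(x_n + h, w_n + h·k3); w_{n+1} = w_n + (h/6)·(k1 + 2k2 + 2k3 + k4).
x=0.000000, w=-0.300000:
  k1 = f(0.000000, -0.300000) = 0.267000
  k2 = f(0.145000, -0.261285) = 0.204580
  k3 = f(0.145000, -0.270336) = 0.212636
  k4 = f(0.290000, -0.238336) = 0.100266
  w ← -0.300000 + (0.29/6)·(k1 + 2k2 + 2k3 + k4) = -0.241918
x=0.290000, w=-0.241918:
  k1 = f(0.290000, -0.241918) = 0.103454
  k2 = f(0.435000, -0.226917) = -0.049713
  k3 = f(0.435000, -0.249126) = -0.029947
  k4 = f(0.580000, -0.250603) = -0.224376
  w ← -0.241918 + (0.29/6)·(k1 + 2k2 + 2k3 + k4) = -0.255463
w(0.58) ≈ -0.2555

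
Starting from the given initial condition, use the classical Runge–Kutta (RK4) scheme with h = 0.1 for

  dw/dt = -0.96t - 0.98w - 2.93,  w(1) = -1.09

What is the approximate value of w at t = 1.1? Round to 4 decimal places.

RK4: k1 = f(t_n, w_n); k2 = f(t_n + h/2, w_n + (h/2)·k1); k3 = f(t_n + h/2, w_n + (h/2)·k2); k4 = f(t_n + h, w_n + h·k3); w_{n+1} = w_n + (h/6)·(k1 + 2k2 + 2k3 + k4).
t=1.000000, w=-1.090000:
  k1 = f(1.000000, -1.090000) = -2.821800
  k2 = f(1.050000, -1.231090) = -2.731532
  k3 = f(1.050000, -1.226577) = -2.735955
  k4 = f(1.100000, -1.363595) = -2.649676
  w ← -1.090000 + (0.1/6)·(k1 + 2k2 + 2k3 + k4) = -1.363441
w(1.1) ≈ -1.3634

-1.3634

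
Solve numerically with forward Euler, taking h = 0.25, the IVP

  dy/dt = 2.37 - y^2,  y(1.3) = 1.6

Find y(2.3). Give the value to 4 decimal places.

Euler: y_{n+1} = y_n + h·f(t_n, y_n).
t=1.300000, y=1.600000: f=-0.190000 → y ← 1.600000 + 0.25·(-0.190000) = 1.552500
t=1.550000, y=1.552500: f=-0.040256 → y ← 1.552500 + 0.25·(-0.040256) = 1.542436
t=1.800000, y=1.542436: f=-0.009109 → y ← 1.542436 + 0.25·(-0.009109) = 1.540159
t=2.050000, y=1.540159: f=-0.002089 → y ← 1.540159 + 0.25·(-0.002089) = 1.539637
y(2.3) ≈ 1.5396

1.5396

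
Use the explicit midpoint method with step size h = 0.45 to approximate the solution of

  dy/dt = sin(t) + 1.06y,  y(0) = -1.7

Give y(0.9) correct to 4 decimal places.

-3.8143

Midpoint: k1 = f(t_n, y_n); k2 = f(t_n + h/2, y_n + (h/2)·k1); y_{n+1} = y_n + h·k2.
t=0.000000, y=-1.700000:
  k1 = f(0.000000, -1.700000) = -1.802000
  k2 = f(0.225000, -2.105450) = -2.008671
  y ← -1.700000 + 0.45·(-2.008671) = -2.603902
t=0.450000, y=-2.603902:
  k1 = f(0.450000, -2.603902) = -2.325170
  k2 = f(0.675000, -3.127065) = -2.689792
  y ← -2.603902 + 0.45·(-2.689792) = -3.814308
y(0.9) ≈ -3.8143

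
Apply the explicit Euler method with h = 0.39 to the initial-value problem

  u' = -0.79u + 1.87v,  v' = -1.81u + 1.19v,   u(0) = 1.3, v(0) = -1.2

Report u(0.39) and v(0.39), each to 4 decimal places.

0.0243, -2.6746

Euler on (u,v): u_{n+1} = u_n + h·u', v_{n+1} = v_n + h·v'.
0.000000: (1.300000, -1.200000); f=(-3.271000, -3.781000) → (0.024310, -2.674590)
(u(0.39), v(0.39)) ≈ (0.0243, -2.6746)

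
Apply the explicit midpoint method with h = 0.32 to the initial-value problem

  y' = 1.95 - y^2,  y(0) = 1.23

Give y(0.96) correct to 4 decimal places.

Midpoint: k1 = f(x_n, y_n); k2 = f(x_n + h/2, y_n + (h/2)·k1); y_{n+1} = y_n + h·k2.
x=0.000000, y=1.230000:
  k1 = f(0.000000, 1.230000) = 0.437100
  k2 = f(0.160000, 1.299936) = 0.260166
  y ← 1.230000 + 0.32·0.260166 = 1.313253
x=0.320000, y=1.313253:
  k1 = f(0.320000, 1.313253) = 0.225366
  k2 = f(0.480000, 1.349312) = 0.129358
  y ← 1.313253 + 0.32·0.129358 = 1.354648
x=0.640000, y=1.354648:
  k1 = f(0.640000, 1.354648) = 0.114930
  k2 = f(0.800000, 1.373036) = 0.064771
  y ← 1.354648 + 0.32·0.064771 = 1.375374
y(0.96) ≈ 1.3754

1.3754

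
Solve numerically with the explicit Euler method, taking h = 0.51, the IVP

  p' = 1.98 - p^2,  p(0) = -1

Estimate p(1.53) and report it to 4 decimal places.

Euler: p_{n+1} = p_n + h·f(s_n, p_n).
s=0.000000, p=-1.000000: f=0.980000 → p ← -1.000000 + 0.51·0.980000 = -0.500200
s=0.510000, p=-0.500200: f=1.729800 → p ← -0.500200 + 0.51·1.729800 = 0.381998
s=1.020000, p=0.381998: f=1.834078 → p ← 0.381998 + 0.51·1.834078 = 1.317378
p(1.53) ≈ 1.3174

1.3174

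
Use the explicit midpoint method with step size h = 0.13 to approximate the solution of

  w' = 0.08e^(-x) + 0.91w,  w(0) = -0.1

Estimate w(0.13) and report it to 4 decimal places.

Midpoint: k1 = f(x_n, w_n); k2 = f(x_n + h/2, w_n + (h/2)·k1); w_{n+1} = w_n + h·k2.
x=0.000000, w=-0.100000:
  k1 = f(0.000000, -0.100000) = -0.011000
  k2 = f(0.065000, -0.100715) = -0.016685
  w ← -0.100000 + 0.13·(-0.016685) = -0.102169
w(0.13) ≈ -0.1022

-0.1022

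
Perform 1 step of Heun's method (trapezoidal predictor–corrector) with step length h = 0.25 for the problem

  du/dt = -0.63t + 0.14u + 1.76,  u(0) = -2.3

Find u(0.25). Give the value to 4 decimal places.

-1.9539

Heun: k1 = f(t_n, u_n); k2 = f(t_n + h, u_n + h·k1); u_{n+1} = u_n + (h/2)·(k1 + k2).
t=0.000000, u=-2.300000:
  k1 = f(0.000000, -2.300000) = 1.438000
  k2 = f(0.250000, -1.940500) = 1.330830
  u ← -2.300000 + (0.25/2)·(1.438000 + 1.330830) = -1.953896
u(0.25) ≈ -1.9539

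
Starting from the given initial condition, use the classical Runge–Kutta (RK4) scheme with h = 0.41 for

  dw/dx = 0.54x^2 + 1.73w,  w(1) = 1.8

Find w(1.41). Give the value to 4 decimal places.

RK4: k1 = f(x_n, w_n); k2 = f(x_n + h/2, w_n + (h/2)·k1); k3 = f(x_n + h/2, w_n + (h/2)·k2); k4 = f(x_n + h, w_n + h·k3); w_{n+1} = w_n + (h/6)·(k1 + 2k2 + 2k3 + k4).
x=1.000000, w=1.800000:
  k1 = f(1.000000, 1.800000) = 3.654000
  k2 = f(1.205000, 2.549070) = 5.193985
  k3 = f(1.205000, 2.864767) = 5.740140
  k4 = f(1.410000, 4.153457) = 8.259055
  w ← 1.800000 + (0.41/6)·(k1 + 2k2 + 2k3 + k4) = 4.108389
w(1.41) ≈ 4.1084

4.1084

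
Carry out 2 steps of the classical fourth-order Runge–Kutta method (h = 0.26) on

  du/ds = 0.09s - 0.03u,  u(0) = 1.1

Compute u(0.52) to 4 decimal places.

1.0951

RK4: k1 = f(s_n, u_n); k2 = f(s_n + h/2, u_n + (h/2)·k1); k3 = f(s_n + h/2, u_n + (h/2)·k2); k4 = f(s_n + h, u_n + h·k3); u_{n+1} = u_n + (h/6)·(k1 + 2k2 + 2k3 + k4).
s=0.000000, u=1.100000:
  k1 = f(0.000000, 1.100000) = -0.033000
  k2 = f(0.130000, 1.095710) = -0.021171
  k3 = f(0.130000, 1.097248) = -0.021217
  k4 = f(0.260000, 1.094483) = -0.009435
  u ← 1.100000 + (0.26/6)·(k1 + 2k2 + 2k3 + k4) = 1.094487
s=0.260000, u=1.094487:
  k1 = f(0.260000, 1.094487) = -0.009435
  k2 = f(0.390000, 1.093261) = 0.002302
  k3 = f(0.390000, 1.094787) = 0.002256
  k4 = f(0.520000, 1.095074) = 0.013948
  u ← 1.094487 + (0.26/6)·(k1 + 2k2 + 2k3 + k4) = 1.095078
u(0.52) ≈ 1.0951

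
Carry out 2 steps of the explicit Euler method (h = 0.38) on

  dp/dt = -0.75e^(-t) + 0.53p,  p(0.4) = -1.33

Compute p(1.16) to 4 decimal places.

-2.2798

Euler: p_{n+1} = p_n + h·f(t_n, p_n).
t=0.400000, p=-1.330000: f=-1.207640 → p ← -1.330000 + 0.38·(-1.207640) = -1.788903
t=0.780000, p=-1.788903: f=-1.291923 → p ← -1.788903 + 0.38·(-1.291923) = -2.279834
p(1.16) ≈ -2.2798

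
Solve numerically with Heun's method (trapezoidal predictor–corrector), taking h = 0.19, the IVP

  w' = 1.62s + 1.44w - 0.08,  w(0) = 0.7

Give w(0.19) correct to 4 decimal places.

0.9297

Heun: k1 = f(s_n, w_n); k2 = f(s_n + h, w_n + h·k1); w_{n+1} = w_n + (h/2)·(k1 + k2).
s=0.000000, w=0.700000:
  k1 = f(0.000000, 0.700000) = 0.928000
  k2 = f(0.190000, 0.876320) = 1.489701
  w ← 0.700000 + (0.19/2)·(0.928000 + 1.489701) = 0.929682
w(0.19) ≈ 0.9297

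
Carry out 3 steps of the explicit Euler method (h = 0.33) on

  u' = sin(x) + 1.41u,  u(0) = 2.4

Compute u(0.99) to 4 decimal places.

7.9098

Euler: u_{n+1} = u_n + h·f(x_n, u_n).
x=0.000000, u=2.400000: f=3.384000 → u ← 2.400000 + 0.33·3.384000 = 3.516720
x=0.330000, u=3.516720: f=5.282618 → u ← 3.516720 + 0.33·5.282618 = 5.259984
x=0.660000, u=5.259984: f=8.029694 → u ← 5.259984 + 0.33·8.029694 = 7.909783
u(0.99) ≈ 7.9098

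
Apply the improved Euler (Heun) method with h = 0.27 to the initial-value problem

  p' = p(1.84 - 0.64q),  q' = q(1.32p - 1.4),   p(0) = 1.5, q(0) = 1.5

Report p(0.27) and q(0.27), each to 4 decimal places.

1.8611, 1.8635

Heun on (p,q): k1 = f(t_n, state_n); k2 = f(t_n + h, state_n + h·k1); state_{n+1} = state_n + (h/2)·(k1 + k2).
0.000000: (1.500000, 1.500000)
  k1 = (1.320000, 0.870000)
  predictor → (1.856400, 1.734900)
  k2 = (1.354548, 1.822422)
  → (1.861064, 1.863477)
(p(0.27), q(0.27)) ≈ (1.8611, 1.8635)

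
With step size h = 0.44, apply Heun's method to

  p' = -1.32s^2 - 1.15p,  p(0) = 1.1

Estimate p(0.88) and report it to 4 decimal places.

0.1380

Heun: k1 = f(s_n, p_n); k2 = f(s_n + h, p_n + h·k1); p_{n+1} = p_n + (h/2)·(k1 + k2).
s=0.000000, p=1.100000:
  k1 = f(0.000000, 1.100000) = -1.265000
  k2 = f(0.440000, 0.543400) = -0.880462
  p ← 1.100000 + (0.44/2)·(-1.265000 + (-0.880462)) = 0.627998
s=0.440000, p=0.627998:
  k1 = f(0.440000, 0.627998) = -0.977750
  k2 = f(0.880000, 0.197788) = -1.249665
  p ← 0.627998 + (0.44/2)·(-0.977750 + (-1.249665)) = 0.137967
p(0.88) ≈ 0.1380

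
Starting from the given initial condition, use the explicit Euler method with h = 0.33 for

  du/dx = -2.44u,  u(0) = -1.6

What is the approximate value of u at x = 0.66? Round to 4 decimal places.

Euler: u_{n+1} = u_n + h·f(x_n, u_n).
x=0.000000, u=-1.600000: f=3.904000 → u ← -1.600000 + 0.33·3.904000 = -0.311680
x=0.330000, u=-0.311680: f=0.760499 → u ← -0.311680 + 0.33·0.760499 = -0.060715
u(0.66) ≈ -0.0607

-0.0607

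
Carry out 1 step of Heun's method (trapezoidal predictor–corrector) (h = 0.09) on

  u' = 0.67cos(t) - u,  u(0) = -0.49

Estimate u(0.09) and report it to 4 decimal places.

-0.3904

Heun: k1 = f(t_n, u_n); k2 = f(t_n + h, u_n + h·k1); u_{n+1} = u_n + (h/2)·(k1 + k2).
t=0.000000, u=-0.490000:
  k1 = f(0.000000, -0.490000) = 1.160000
  k2 = f(0.090000, -0.385600) = 1.052888
  u ← -0.490000 + (0.09/2)·(1.160000 + 1.052888) = -0.390420
u(0.09) ≈ -0.3904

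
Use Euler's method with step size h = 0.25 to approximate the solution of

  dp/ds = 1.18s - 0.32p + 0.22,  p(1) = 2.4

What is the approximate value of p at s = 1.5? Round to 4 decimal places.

2.7771

Euler: p_{n+1} = p_n + h·f(s_n, p_n).
s=1.000000, p=2.400000: f=0.632000 → p ← 2.400000 + 0.25·0.632000 = 2.558000
s=1.250000, p=2.558000: f=0.876440 → p ← 2.558000 + 0.25·0.876440 = 2.777110
p(1.5) ≈ 2.7771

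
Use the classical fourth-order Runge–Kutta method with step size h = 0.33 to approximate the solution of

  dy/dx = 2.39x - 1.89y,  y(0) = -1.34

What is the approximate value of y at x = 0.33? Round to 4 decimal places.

RK4: k1 = f(x_n, y_n); k2 = f(x_n + h/2, y_n + (h/2)·k1); k3 = f(x_n + h/2, y_n + (h/2)·k2); k4 = f(x_n + h, y_n + h·k3); y_{n+1} = y_n + (h/6)·(k1 + 2k2 + 2k3 + k4).
x=0.000000, y=-1.340000:
  k1 = f(0.000000, -1.340000) = 2.532600
  k2 = f(0.165000, -0.922121) = 2.137159
  k3 = f(0.165000, -0.987369) = 2.260477
  k4 = f(0.330000, -0.594043) = 1.911440
  y ← -1.340000 + (0.33/6)·(k1 + 2k2 + 2k3 + k4) = -0.611838
y(0.33) ≈ -0.6118

-0.6118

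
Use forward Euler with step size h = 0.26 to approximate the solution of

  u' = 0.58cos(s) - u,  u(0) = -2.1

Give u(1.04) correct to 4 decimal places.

Euler: u_{n+1} = u_n + h·f(s_n, u_n).
s=0.000000, u=-2.100000: f=2.680000 → u ← -2.100000 + 0.26·2.680000 = -1.403200
s=0.260000, u=-1.403200: f=1.963706 → u ← -1.403200 + 0.26·1.963706 = -0.892636
s=0.520000, u=-0.892636: f=1.395972 → u ← -0.892636 + 0.26·1.395972 = -0.529684
s=0.780000, u=-0.529684: f=0.942014 → u ← -0.529684 + 0.26·0.942014 = -0.284760
u(1.04) ≈ -0.2848

-0.2848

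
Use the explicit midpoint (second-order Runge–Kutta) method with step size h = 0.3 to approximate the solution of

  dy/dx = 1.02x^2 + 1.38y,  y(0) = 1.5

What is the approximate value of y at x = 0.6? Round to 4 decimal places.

Midpoint: k1 = f(x_n, y_n); k2 = f(x_n + h/2, y_n + (h/2)·k1); y_{n+1} = y_n + h·k2.
x=0.000000, y=1.500000:
  k1 = f(0.000000, 1.500000) = 2.070000
  k2 = f(0.150000, 1.810500) = 2.521440
  y ← 1.500000 + 0.3·2.521440 = 2.256432
x=0.300000, y=2.256432:
  k1 = f(0.300000, 2.256432) = 3.205676
  k2 = f(0.450000, 2.737283) = 3.984001
  y ← 2.256432 + 0.3·3.984001 = 3.451632
y(0.6) ≈ 3.4516

3.4516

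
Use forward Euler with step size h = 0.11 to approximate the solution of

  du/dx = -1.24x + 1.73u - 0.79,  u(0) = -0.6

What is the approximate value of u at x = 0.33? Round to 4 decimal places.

Euler: u_{n+1} = u_n + h·f(x_n, u_n).
x=0.000000, u=-0.600000: f=-1.828000 → u ← -0.600000 + 0.11·(-1.828000) = -0.801080
x=0.110000, u=-0.801080: f=-2.312268 → u ← -0.801080 + 0.11·(-2.312268) = -1.055430
x=0.220000, u=-1.055430: f=-2.888693 → u ← -1.055430 + 0.11·(-2.888693) = -1.373186
u(0.33) ≈ -1.3732

-1.3732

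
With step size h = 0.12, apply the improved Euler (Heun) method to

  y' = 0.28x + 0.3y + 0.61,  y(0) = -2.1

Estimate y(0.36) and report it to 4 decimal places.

Heun: k1 = f(x_n, y_n); k2 = f(x_n + h, y_n + h·k1); y_{n+1} = y_n + (h/2)·(k1 + k2).
x=0.000000, y=-2.100000:
  k1 = f(0.000000, -2.100000) = -0.020000
  k2 = f(0.120000, -2.102400) = 0.012880
  y ← -2.100000 + (0.12/2)·(-0.020000 + 0.012880) = -2.100427
x=0.120000, y=-2.100427:
  k1 = f(0.120000, -2.100427) = 0.013472
  k2 = f(0.240000, -2.098811) = 0.047557
  y ← -2.100427 + (0.12/2)·(0.013472 + 0.047557) = -2.096765
x=0.240000, y=-2.096765:
  k1 = f(0.240000, -2.096765) = 0.048170
  k2 = f(0.360000, -2.090985) = 0.083504
  y ← -2.096765 + (0.12/2)·(0.048170 + 0.083504) = -2.088865
y(0.36) ≈ -2.0889

-2.0889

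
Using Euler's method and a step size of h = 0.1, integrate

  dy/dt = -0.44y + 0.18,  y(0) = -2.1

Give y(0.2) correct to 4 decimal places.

Euler: y_{n+1} = y_n + h·f(t_n, y_n).
t=0.000000, y=-2.100000: f=1.104000 → y ← -2.100000 + 0.1·1.104000 = -1.989600
t=0.100000, y=-1.989600: f=1.055424 → y ← -1.989600 + 0.1·1.055424 = -1.884058
y(0.2) ≈ -1.8841

-1.8841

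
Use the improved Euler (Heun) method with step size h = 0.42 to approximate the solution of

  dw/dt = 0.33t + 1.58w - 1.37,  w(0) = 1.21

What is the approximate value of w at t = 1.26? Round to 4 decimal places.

Heun: k1 = f(t_n, w_n); k2 = f(t_n + h, w_n + h·k1); w_{n+1} = w_n + (h/2)·(k1 + k2).
t=0.000000, w=1.210000:
  k1 = f(0.000000, 1.210000) = 0.541800
  k2 = f(0.420000, 1.437556) = 1.039938
  w ← 1.210000 + (0.42/2)·(0.541800 + 1.039938) = 1.542165
t=0.420000, w=1.542165:
  k1 = f(0.420000, 1.542165) = 1.205221
  k2 = f(0.840000, 2.048358) = 2.143605
  w ← 1.542165 + (0.42/2)·(1.205221 + 2.143605) = 2.245419
t=0.840000, w=2.245419:
  k1 = f(0.840000, 2.245419) = 2.454961
  k2 = f(1.260000, 3.276502) = 4.222674
  w ← 2.245419 + (0.42/2)·(2.454961 + 4.222674) = 3.647722
w(1.26) ≈ 3.6477

3.6477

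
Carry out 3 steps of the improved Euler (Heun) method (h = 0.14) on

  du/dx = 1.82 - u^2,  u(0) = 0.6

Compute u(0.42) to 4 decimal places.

1.0469

Heun: k1 = f(x_n, u_n); k2 = f(x_n + h, u_n + h·k1); u_{n+1} = u_n + (h/2)·(k1 + k2).
x=0.000000, u=0.600000:
  k1 = f(0.000000, 0.600000) = 1.460000
  k2 = f(0.140000, 0.804400) = 1.172941
  u ← 0.600000 + (0.14/2)·(1.460000 + 1.172941) = 0.784306
x=0.140000, u=0.784306:
  k1 = f(0.140000, 0.784306) = 1.204864
  k2 = f(0.280000, 0.952987) = 0.911816
  u ← 0.784306 + (0.14/2)·(1.204864 + 0.911816) = 0.932473
x=0.280000, u=0.932473:
  k1 = f(0.280000, 0.932473) = 0.950493
  k2 = f(0.420000, 1.065543) = 0.684619
  u ← 0.932473 + (0.14/2)·(0.950493 + 0.684619) = 1.046931
u(0.42) ≈ 1.0469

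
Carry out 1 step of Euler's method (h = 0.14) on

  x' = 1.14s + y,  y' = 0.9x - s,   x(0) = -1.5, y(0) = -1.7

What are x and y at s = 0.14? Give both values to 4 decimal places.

-1.7380, -1.8890

Euler on (x,y): x_{n+1} = x_n + h·x', y_{n+1} = y_n + h·y'.
0.000000: (-1.500000, -1.700000); f=(-1.700000, -1.350000) → (-1.738000, -1.889000)
(x(0.14), y(0.14)) ≈ (-1.7380, -1.8890)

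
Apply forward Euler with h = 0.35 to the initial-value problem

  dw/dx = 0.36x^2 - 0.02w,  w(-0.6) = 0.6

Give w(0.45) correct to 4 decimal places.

0.6413

Euler: w_{n+1} = w_n + h·f(x_n, w_n).
x=-0.600000, w=0.600000: f=0.117600 → w ← 0.600000 + 0.35·0.117600 = 0.641160
x=-0.250000, w=0.641160: f=0.009677 → w ← 0.641160 + 0.35·0.009677 = 0.644547
x=0.100000, w=0.644547: f=-0.009291 → w ← 0.644547 + 0.35·(-0.009291) = 0.641295
w(0.45) ≈ 0.6413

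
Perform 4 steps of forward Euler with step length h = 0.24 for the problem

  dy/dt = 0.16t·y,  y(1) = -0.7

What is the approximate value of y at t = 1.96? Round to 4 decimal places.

-0.8579

Euler: y_{n+1} = y_n + h·f(t_n, y_n).
t=1.000000, y=-0.700000: f=-0.112000 → y ← -0.700000 + 0.24·(-0.112000) = -0.726880
t=1.240000, y=-0.726880: f=-0.144213 → y ← -0.726880 + 0.24·(-0.144213) = -0.761491
t=1.480000, y=-0.761491: f=-0.180321 → y ← -0.761491 + 0.24·(-0.180321) = -0.804768
t=1.720000, y=-0.804768: f=-0.221472 → y ← -0.804768 + 0.24·(-0.221472) = -0.857922
y(1.96) ≈ -0.8579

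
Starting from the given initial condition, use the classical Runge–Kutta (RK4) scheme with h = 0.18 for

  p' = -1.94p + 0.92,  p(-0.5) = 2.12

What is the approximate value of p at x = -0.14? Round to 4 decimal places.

RK4: k1 = f(x_n, p_n); k2 = f(x_n + h/2, p_n + (h/2)·k1); k3 = f(x_n + h/2, p_n + (h/2)·k2); k4 = f(x_n + h, p_n + h·k3); p_{n+1} = p_n + (h/6)·(k1 + 2k2 + 2k3 + k4).
x=-0.500000, p=2.120000:
  k1 = f(-0.500000, 2.120000) = -3.192800
  k2 = f(-0.410000, 1.832648) = -2.635337
  k3 = f(-0.410000, 1.882820) = -2.732670
  k4 = f(-0.320000, 1.628119) = -2.238552
  p ← 2.120000 + (0.18/6)·(k1 + 2k2 + 2k3 + k4) = 1.634979
x=-0.320000, p=1.634979:
  k1 = f(-0.320000, 1.634979) = -2.251859
  k2 = f(-0.230000, 1.432312) = -1.858685
  k3 = f(-0.230000, 1.467697) = -1.927333
  k4 = f(-0.140000, 1.288059) = -1.578835
  p ← 1.634979 + (0.18/6)·(k1 + 2k2 + 2k3 + k4) = 1.292897
p(-0.14) ≈ 1.2929

1.2929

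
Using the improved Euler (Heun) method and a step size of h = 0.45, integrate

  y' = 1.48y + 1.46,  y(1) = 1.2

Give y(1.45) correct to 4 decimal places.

Heun: k1 = f(x_n, y_n); k2 = f(x_n + h, y_n + h·k1); y_{n+1} = y_n + (h/2)·(k1 + k2).
x=1.000000, y=1.200000:
  k1 = f(1.000000, 1.200000) = 3.236000
  k2 = f(1.450000, 2.656200) = 5.391176
  y ← 1.200000 + (0.45/2)·(3.236000 + 5.391176) = 3.141115
y(1.45) ≈ 3.1411

3.1411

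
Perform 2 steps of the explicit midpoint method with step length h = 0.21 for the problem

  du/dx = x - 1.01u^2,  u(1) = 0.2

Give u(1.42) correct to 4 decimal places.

0.6313

Midpoint: k1 = f(x_n, u_n); k2 = f(x_n + h/2, u_n + (h/2)·k1); u_{n+1} = u_n + h·k2.
x=1.000000, u=0.200000:
  k1 = f(1.000000, 0.200000) = 0.959600
  k2 = f(1.105000, 0.300758) = 1.013640
  u ← 0.200000 + 0.21·1.013640 = 0.412864
x=1.210000, u=0.412864:
  k1 = f(1.210000, 0.412864) = 1.037838
  k2 = f(1.315000, 0.521837) = 1.039963
  u ← 0.412864 + 0.21·1.039963 = 0.631257
u(1.42) ≈ 0.6313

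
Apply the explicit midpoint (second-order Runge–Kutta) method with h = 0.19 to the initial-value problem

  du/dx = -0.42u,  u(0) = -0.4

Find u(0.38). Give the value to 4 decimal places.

Midpoint: k1 = f(x_n, u_n); k2 = f(x_n + h/2, u_n + (h/2)·k1); u_{n+1} = u_n + h·k2.
x=0.000000, u=-0.400000:
  k1 = f(0.000000, -0.400000) = 0.168000
  k2 = f(0.095000, -0.384040) = 0.161297
  u ← -0.400000 + 0.19·0.161297 = -0.369354
x=0.190000, u=-0.369354:
  k1 = f(0.190000, -0.369354) = 0.155129
  k2 = f(0.285000, -0.354616) = 0.148939
  u ← -0.369354 + 0.19·0.148939 = -0.341055
u(0.38) ≈ -0.3411

-0.3411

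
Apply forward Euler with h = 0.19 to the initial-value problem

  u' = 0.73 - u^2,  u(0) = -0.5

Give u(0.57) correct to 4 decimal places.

-0.1805

Euler: u_{n+1} = u_n + h·f(x_n, u_n).
x=0.000000, u=-0.500000: f=0.480000 → u ← -0.500000 + 0.19·0.480000 = -0.408800
x=0.190000, u=-0.408800: f=0.562883 → u ← -0.408800 + 0.19·0.562883 = -0.301852
x=0.380000, u=-0.301852: f=0.638885 → u ← -0.301852 + 0.19·0.638885 = -0.180464
u(0.57) ≈ -0.1805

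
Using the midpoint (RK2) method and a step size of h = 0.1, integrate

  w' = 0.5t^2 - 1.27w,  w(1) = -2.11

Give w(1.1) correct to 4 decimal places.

Midpoint: k1 = f(t_n, w_n); k2 = f(t_n + h/2, w_n + (h/2)·k1); w_{n+1} = w_n + h·k2.
t=1.000000, w=-2.110000:
  k1 = f(1.000000, -2.110000) = 3.179700
  k2 = f(1.050000, -1.951015) = 3.029039
  w ← -2.110000 + 0.1·3.029039 = -1.807096
w(1.1) ≈ -1.8071

-1.8071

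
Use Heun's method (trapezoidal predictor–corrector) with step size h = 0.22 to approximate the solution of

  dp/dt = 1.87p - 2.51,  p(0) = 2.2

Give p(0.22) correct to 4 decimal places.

2.6255

Heun: k1 = f(t_n, p_n); k2 = f(t_n + h, p_n + h·k1); p_{n+1} = p_n + (h/2)·(k1 + k2).
t=0.000000, p=2.200000:
  k1 = f(0.000000, 2.200000) = 1.604000
  k2 = f(0.220000, 2.552880) = 2.263886
  p ← 2.200000 + (0.22/2)·(1.604000 + 2.263886) = 2.625467
p(0.22) ≈ 2.6255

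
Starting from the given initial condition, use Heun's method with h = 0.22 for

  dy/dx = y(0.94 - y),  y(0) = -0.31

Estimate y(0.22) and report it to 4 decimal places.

-0.4107

Heun: k1 = f(x_n, y_n); k2 = f(x_n + h, y_n + h·k1); y_{n+1} = y_n + (h/2)·(k1 + k2).
x=0.000000, y=-0.310000:
  k1 = f(0.000000, -0.310000) = -0.387500
  k2 = f(0.220000, -0.395250) = -0.527758
  y ← -0.310000 + (0.22/2)·(-0.387500 + (-0.527758)) = -0.410678
y(0.22) ≈ -0.4107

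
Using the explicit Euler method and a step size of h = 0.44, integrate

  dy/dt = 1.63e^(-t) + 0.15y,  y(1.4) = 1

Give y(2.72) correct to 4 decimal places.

Euler: y_{n+1} = y_n + h·f(t_n, y_n).
t=1.400000, y=1.000000: f=0.551953 → y ← 1.000000 + 0.44·0.551953 = 1.242859
t=1.840000, y=1.242859: f=0.445301 → y ← 1.242859 + 0.44·0.445301 = 1.438792
t=2.280000, y=1.438792: f=0.382542 → y ← 1.438792 + 0.44·0.382542 = 1.607110
y(2.72) ≈ 1.6071

1.6071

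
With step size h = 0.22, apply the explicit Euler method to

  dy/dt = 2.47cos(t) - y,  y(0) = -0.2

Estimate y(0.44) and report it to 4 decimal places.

0.8325

Euler: y_{n+1} = y_n + h·f(t_n, y_n).
t=0.000000, y=-0.200000: f=2.670000 → y ← -0.200000 + 0.22·2.670000 = 0.387400
t=0.220000, y=0.387400: f=2.023067 → y ← 0.387400 + 0.22·2.023067 = 0.832475
y(0.44) ≈ 0.8325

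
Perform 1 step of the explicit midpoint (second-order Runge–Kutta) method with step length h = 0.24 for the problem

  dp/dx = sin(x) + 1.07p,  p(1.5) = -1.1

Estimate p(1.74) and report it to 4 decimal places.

Midpoint: k1 = f(x_n, p_n); k2 = f(x_n + h/2, p_n + (h/2)·k1); p_{n+1} = p_n + h·k2.
x=1.500000, p=-1.100000:
  k1 = f(1.500000, -1.100000) = -0.179505
  k2 = f(1.620000, -1.121541) = -0.201259
  p ← -1.100000 + 0.24·(-0.201259) = -1.148302
p(1.74) ≈ -1.1483

-1.1483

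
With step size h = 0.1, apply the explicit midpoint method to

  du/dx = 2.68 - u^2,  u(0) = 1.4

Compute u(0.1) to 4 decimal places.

1.4618

Midpoint: k1 = f(x_n, u_n); k2 = f(x_n + h/2, u_n + (h/2)·k1); u_{n+1} = u_n + h·k2.
x=0.000000, u=1.400000:
  k1 = f(0.000000, 1.400000) = 0.720000
  k2 = f(0.050000, 1.436000) = 0.617904
  u ← 1.400000 + 0.1·0.617904 = 1.461790
u(0.1) ≈ 1.4618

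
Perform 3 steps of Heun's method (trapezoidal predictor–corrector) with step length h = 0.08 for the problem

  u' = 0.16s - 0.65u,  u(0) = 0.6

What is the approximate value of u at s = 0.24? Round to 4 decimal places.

Heun: k1 = f(s_n, u_n); k2 = f(s_n + h, u_n + h·k1); u_{n+1} = u_n + (h/2)·(k1 + k2).
s=0.000000, u=0.600000:
  k1 = f(0.000000, 0.600000) = -0.390000
  k2 = f(0.080000, 0.568800) = -0.356920
  u ← 0.600000 + (0.08/2)·(-0.390000 + (-0.356920)) = 0.570123
s=0.080000, u=0.570123:
  k1 = f(0.080000, 0.570123) = -0.357780
  k2 = f(0.160000, 0.541501) = -0.326376
  u ← 0.570123 + (0.08/2)·(-0.357780 + (-0.326376)) = 0.542757
s=0.160000, u=0.542757:
  k1 = f(0.160000, 0.542757) = -0.327192
  k2 = f(0.240000, 0.516582) = -0.297378
  u ← 0.542757 + (0.08/2)·(-0.327192 + (-0.297378)) = 0.517774
u(0.24) ≈ 0.5178

0.5178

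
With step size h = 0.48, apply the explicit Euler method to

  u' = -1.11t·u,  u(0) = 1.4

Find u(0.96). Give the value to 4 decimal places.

Euler: u_{n+1} = u_n + h·f(t_n, u_n).
t=0.000000, u=1.400000: f=0.000000 → u ← 1.400000 + 0.48·0.000000 = 1.400000
t=0.480000, u=1.400000: f=-0.745920 → u ← 1.400000 + 0.48·(-0.745920) = 1.041958
u(0.96) ≈ 1.0420

1.0420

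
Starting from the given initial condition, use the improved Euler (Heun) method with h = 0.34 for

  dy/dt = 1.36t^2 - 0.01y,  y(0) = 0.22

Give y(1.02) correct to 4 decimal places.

0.7245

Heun: k1 = f(t_n, y_n); k2 = f(t_n + h, y_n + h·k1); y_{n+1} = y_n + (h/2)·(k1 + k2).
t=0.000000, y=0.220000:
  k1 = f(0.000000, 0.220000) = -0.002200
  k2 = f(0.340000, 0.219252) = 0.155023
  y ← 0.220000 + (0.34/2)·(-0.002200 + 0.155023) = 0.245980
t=0.340000, y=0.245980:
  k1 = f(0.340000, 0.245980) = 0.154756
  k2 = f(0.680000, 0.298597) = 0.625878
  y ← 0.245980 + (0.34/2)·(0.154756 + 0.625878) = 0.378688
t=0.680000, y=0.378688:
  k1 = f(0.680000, 0.378688) = 0.625077
  k2 = f(1.020000, 0.591214) = 1.409032
  y ← 0.378688 + (0.34/2)·(0.625077 + 1.409032) = 0.724486
y(1.02) ≈ 0.7245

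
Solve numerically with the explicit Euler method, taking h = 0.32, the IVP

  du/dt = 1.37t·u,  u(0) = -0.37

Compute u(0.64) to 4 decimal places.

-0.4219

Euler: u_{n+1} = u_n + h·f(t_n, u_n).
t=0.000000, u=-0.370000: f=0.000000 → u ← -0.370000 + 0.32·0.000000 = -0.370000
t=0.320000, u=-0.370000: f=-0.162208 → u ← -0.370000 + 0.32·(-0.162208) = -0.421907
u(0.64) ≈ -0.4219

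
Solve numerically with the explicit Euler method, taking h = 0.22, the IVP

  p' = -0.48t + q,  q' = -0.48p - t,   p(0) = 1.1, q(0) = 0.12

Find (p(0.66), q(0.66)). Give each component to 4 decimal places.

1.0216, -0.3769

Euler on (p,q): p_{n+1} = p_n + h·p', q_{n+1} = q_n + h·q'.
0.000000: (1.100000, 0.120000); f=(0.120000, -0.528000) → (1.126400, 0.003840)
0.220000: (1.126400, 0.003840); f=(-0.101760, -0.760672) → (1.104013, -0.163508)
0.440000: (1.104013, -0.163508); f=(-0.374708, -0.969926) → (1.021577, -0.376892)
(p(0.66), q(0.66)) ≈ (1.0216, -0.3769)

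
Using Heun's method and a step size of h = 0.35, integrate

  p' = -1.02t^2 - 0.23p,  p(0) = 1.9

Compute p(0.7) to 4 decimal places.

Heun: k1 = f(t_n, p_n); k2 = f(t_n + h, p_n + h·k1); p_{n+1} = p_n + (h/2)·(k1 + k2).
t=0.000000, p=1.900000:
  k1 = f(0.000000, 1.900000) = -0.437000
  k2 = f(0.350000, 1.747050) = -0.526771
  p ← 1.900000 + (0.35/2)·(-0.437000 + (-0.526771)) = 1.731340
t=0.350000, p=1.731340:
  k1 = f(0.350000, 1.731340) = -0.523158
  k2 = f(0.700000, 1.548235) = -0.855894
  p ← 1.731340 + (0.35/2)·(-0.523158 + (-0.855894)) = 1.490006
p(0.7) ≈ 1.4900

1.4900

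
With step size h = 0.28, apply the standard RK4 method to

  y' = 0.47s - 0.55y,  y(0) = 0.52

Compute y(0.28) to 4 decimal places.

0.4633

RK4: k1 = f(s_n, y_n); k2 = f(s_n + h/2, y_n + (h/2)·k1); k3 = f(s_n + h/2, y_n + (h/2)·k2); k4 = f(s_n + h, y_n + h·k3); y_{n+1} = y_n + (h/6)·(k1 + 2k2 + 2k3 + k4).
s=0.000000, y=0.520000:
  k1 = f(0.000000, 0.520000) = -0.286000
  k2 = f(0.140000, 0.479960) = -0.198178
  k3 = f(0.140000, 0.492255) = -0.204940
  k4 = f(0.280000, 0.462617) = -0.122839
  y ← 0.520000 + (0.28/6)·(k1 + 2k2 + 2k3 + k4) = 0.463296
y(0.28) ≈ 0.4633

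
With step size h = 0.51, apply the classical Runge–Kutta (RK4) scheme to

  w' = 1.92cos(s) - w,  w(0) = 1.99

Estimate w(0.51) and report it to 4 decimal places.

1.9249

RK4: k1 = f(s_n, w_n); k2 = f(s_n + h/2, w_n + (h/2)·k1); k3 = f(s_n + h/2, w_n + (h/2)·k2); k4 = f(s_n + h, w_n + h·k3); w_{n+1} = w_n + (h/6)·(k1 + 2k2 + 2k3 + k4).
s=0.000000, w=1.990000:
  k1 = f(0.000000, 1.990000) = -0.070000
  k2 = f(0.255000, 1.972150) = -0.114236
  k3 = f(0.255000, 1.960870) = -0.102956
  k4 = f(0.510000, 1.937492) = -0.261823
  w ← 1.990000 + (0.51/6)·(k1 + 2k2 + 2k3 + k4) = 1.924872
w(0.51) ≈ 1.9249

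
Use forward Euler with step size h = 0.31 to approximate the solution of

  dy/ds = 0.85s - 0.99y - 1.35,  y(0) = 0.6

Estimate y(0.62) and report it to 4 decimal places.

Euler: y_{n+1} = y_n + h·f(s_n, y_n).
s=0.000000, y=0.600000: f=-1.944000 → y ← 0.600000 + 0.31·(-1.944000) = -0.002640
s=0.310000, y=-0.002640: f=-1.083886 → y ← -0.002640 + 0.31·(-1.083886) = -0.338645
y(0.62) ≈ -0.3386

-0.3386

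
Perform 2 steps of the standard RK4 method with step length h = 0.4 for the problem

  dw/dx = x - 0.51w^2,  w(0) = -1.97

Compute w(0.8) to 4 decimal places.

RK4: k1 = f(x_n, w_n); k2 = f(x_n + h/2, w_n + (h/2)·k1); k3 = f(x_n + h/2, w_n + (h/2)·k2); k4 = f(x_n + h, w_n + h·k3); w_{n+1} = w_n + (h/6)·(k1 + 2k2 + 2k3 + k4).
x=0.000000, w=-1.970000:
  k1 = f(0.000000, -1.970000) = -1.979259
  k2 = f(0.200000, -2.365852) = -2.654600
  k3 = f(0.200000, -2.500920) = -2.989846
  k4 = f(0.400000, -3.165939) = -4.711815
  w ← -1.970000 + (0.4/6)·(k1 + 2k2 + 2k3 + k4) = -3.168664
x=0.400000, w=-3.168664:
  k1 = f(0.400000, -3.168664) = -4.720622
  k2 = f(0.600000, -4.112789) = -8.026666
  k3 = f(0.600000, -4.773998) = -11.023437
  k4 = f(0.800000, -7.578039) = -28.487607
  w ← -3.168664 + (0.4/6)·(k1 + 2k2 + 2k3 + k4) = -7.922560
w(0.8) ≈ -7.9226

-7.9226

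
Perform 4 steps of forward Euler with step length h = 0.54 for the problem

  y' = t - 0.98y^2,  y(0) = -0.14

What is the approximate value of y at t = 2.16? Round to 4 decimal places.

1.3164

Euler: y_{n+1} = y_n + h·f(t_n, y_n).
t=0.000000, y=-0.140000: f=-0.019208 → y ← -0.140000 + 0.54·(-0.019208) = -0.150372
t=0.540000, y=-0.150372: f=0.517840 → y ← -0.150372 + 0.54·0.517840 = 0.129261
t=1.080000, y=0.129261: f=1.063626 → y ← 0.129261 + 0.54·1.063626 = 0.703619
t=1.620000, y=0.703619: f=1.134821 → y ← 0.703619 + 0.54·1.134821 = 1.316423
y(2.16) ≈ 1.3164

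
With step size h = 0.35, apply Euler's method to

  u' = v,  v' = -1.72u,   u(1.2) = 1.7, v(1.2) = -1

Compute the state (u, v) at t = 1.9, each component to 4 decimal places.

Euler on (u,v): u_{n+1} = u_n + h·u', v_{n+1} = v_n + h·v'.
1.200000: (1.700000, -1.000000); f=(-1.000000, -2.924000) → (1.350000, -2.023400)
1.550000: (1.350000, -2.023400); f=(-2.023400, -2.322000) → (0.641810, -2.836100)
(u(1.9), v(1.9)) ≈ (0.6418, -2.8361)

0.6418, -2.8361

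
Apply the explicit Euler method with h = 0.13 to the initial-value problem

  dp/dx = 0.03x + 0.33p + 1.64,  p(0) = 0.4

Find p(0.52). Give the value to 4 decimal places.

Euler: p_{n+1} = p_n + h·f(x_n, p_n).
x=0.000000, p=0.400000: f=1.772000 → p ← 0.400000 + 0.13·1.772000 = 0.630360
x=0.130000, p=0.630360: f=1.851919 → p ← 0.630360 + 0.13·1.851919 = 0.871109
x=0.260000, p=0.871109: f=1.935266 → p ← 0.871109 + 0.13·1.935266 = 1.122694
x=0.390000, p=1.122694: f=2.022189 → p ← 1.122694 + 0.13·2.022189 = 1.385579
p(0.52) ≈ 1.3856

1.3856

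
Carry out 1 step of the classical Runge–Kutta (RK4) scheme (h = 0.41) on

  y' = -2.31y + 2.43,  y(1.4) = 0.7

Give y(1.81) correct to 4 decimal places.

RK4: k1 = f(x_n, y_n); k2 = f(x_n + h/2, y_n + (h/2)·k1); k3 = f(x_n + h/2, y_n + (h/2)·k2); k4 = f(x_n + h, y_n + h·k3); y_{n+1} = y_n + (h/6)·(k1 + 2k2 + 2k3 + k4).
x=1.400000, y=0.700000:
  k1 = f(1.400000, 0.700000) = 0.813000
  k2 = f(1.605000, 0.866665) = 0.428004
  k3 = f(1.605000, 0.787741) = 0.610319
  k4 = f(1.810000, 0.950231) = 0.234967
  y ← 0.700000 + (0.41/6)·(k1 + 2k2 + 2k3 + k4) = 0.913515
y(1.81) ≈ 0.9135

0.9135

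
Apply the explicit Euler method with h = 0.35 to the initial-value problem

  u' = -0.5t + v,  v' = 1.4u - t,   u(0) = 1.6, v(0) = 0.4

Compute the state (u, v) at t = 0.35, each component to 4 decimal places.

Euler on (u,v): u_{n+1} = u_n + h·u', v_{n+1} = v_n + h·v'.
0.000000: (1.600000, 0.400000); f=(0.400000, 2.240000) → (1.740000, 1.184000)
(u(0.35), v(0.35)) ≈ (1.7400, 1.1840)

1.7400, 1.1840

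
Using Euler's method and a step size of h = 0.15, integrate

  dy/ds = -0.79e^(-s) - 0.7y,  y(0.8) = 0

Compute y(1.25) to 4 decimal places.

-0.1231

Euler: y_{n+1} = y_n + h·f(s_n, y_n).
s=0.800000, y=0.000000: f=-0.354970 → y ← 0.000000 + 0.15·(-0.354970) = -0.053245
s=0.950000, y=-0.053245: f=-0.268254 → y ← -0.053245 + 0.15·(-0.268254) = -0.093484
s=1.100000, y=-0.093484: f=-0.197530 → y ← -0.093484 + 0.15·(-0.197530) = -0.123113
y(1.25) ≈ -0.1231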